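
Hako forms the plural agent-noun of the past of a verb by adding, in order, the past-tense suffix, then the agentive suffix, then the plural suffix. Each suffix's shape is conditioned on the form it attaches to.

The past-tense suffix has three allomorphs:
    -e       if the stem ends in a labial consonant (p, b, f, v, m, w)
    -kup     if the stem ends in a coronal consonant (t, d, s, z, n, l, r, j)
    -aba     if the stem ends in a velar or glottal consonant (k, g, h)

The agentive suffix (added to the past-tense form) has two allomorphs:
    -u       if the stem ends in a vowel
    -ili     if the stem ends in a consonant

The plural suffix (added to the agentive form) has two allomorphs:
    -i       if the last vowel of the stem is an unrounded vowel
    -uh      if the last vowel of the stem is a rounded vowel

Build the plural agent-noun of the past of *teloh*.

*teloh*: final consonant = /h/, velar/glottal → -aba → *telohaba*.
The final sound of the past-tense form *telohaba* is /a/, which is a vowel, so the agentive suffix is -u, giving *telohabau*.
Since the last vowel of the agentive form *telohabau* is /u/ (a rounded vowel), it takes -uh, giving *telohabauuh*.

telohabauuh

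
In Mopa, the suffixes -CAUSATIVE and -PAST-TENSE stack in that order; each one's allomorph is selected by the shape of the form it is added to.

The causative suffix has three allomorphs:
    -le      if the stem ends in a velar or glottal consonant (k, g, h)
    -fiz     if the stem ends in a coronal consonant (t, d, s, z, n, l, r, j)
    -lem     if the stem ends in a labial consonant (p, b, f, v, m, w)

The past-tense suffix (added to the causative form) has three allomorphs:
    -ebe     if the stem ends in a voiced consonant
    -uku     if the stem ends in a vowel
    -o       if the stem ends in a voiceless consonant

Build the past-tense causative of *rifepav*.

rifepavlemebe

Since the final consonant of *rifepav* is /v/ (labial), it takes -lem, giving *rifepavlem*.
The causative form *rifepavlem* — final sound /m/ (a voiced consonant) → -ebe → *rifepavlemebe*.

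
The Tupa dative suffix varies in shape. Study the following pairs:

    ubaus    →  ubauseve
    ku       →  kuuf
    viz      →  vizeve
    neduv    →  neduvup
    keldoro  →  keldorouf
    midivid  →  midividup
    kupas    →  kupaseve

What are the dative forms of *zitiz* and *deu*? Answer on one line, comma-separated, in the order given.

zitizeve, deuuf

The alternation tracks the final sound of the stem — -eve when the stem ends in a sibilant (*ubaus*, *viz*, *kupas*); -up when the stem ends in a non-sibilant consonant (*neduv*, *midivid*); -uf when the stem ends in a vowel (*ku*, *keldoro*).
*zitiz* — final sound /z/ (a sibilant) → -eve → *zitizeve*.
The final sound of *deu* is /u/, which is a vowel, so the suffix is -uf, giving *deuuf*.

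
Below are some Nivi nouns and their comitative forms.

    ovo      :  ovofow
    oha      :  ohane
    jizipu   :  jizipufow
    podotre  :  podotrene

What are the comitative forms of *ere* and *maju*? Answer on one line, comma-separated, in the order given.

The suffix is conditioned by the last vowel: -fow when the last vowel of the stem is a rounded vowel (*ovo*, *jizipu*); -ne when the last vowel of the stem is an unrounded vowel (*oha*, *podotre*).
Since the last vowel of *ere* is /e/ (an unrounded vowel), it takes -ne, giving *erene*.
The last vowel of *maju* is /u/, which is a rounded vowel, so the suffix is -fow, giving *majufow*.

erene, majufow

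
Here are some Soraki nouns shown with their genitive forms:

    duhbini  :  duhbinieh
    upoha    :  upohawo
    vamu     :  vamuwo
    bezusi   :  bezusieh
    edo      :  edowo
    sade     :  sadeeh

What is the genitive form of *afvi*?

afvieh

The suffix is conditioned by the last vowel: -eh when the last vowel of the stem is a front vowel (*duhbini*, *bezusi*, *sade*); -wo when the last vowel of the stem is a back vowel (*upoha*, *vamu*, *edo*).
The last vowel of *afvi* is /i/, which is a front vowel, so the suffix is -eh, giving *afvieh*.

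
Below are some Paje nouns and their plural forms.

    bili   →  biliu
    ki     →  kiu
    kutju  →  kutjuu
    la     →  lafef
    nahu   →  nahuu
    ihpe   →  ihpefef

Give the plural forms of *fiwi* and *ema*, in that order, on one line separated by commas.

fiwiu, emafef

The alternation tracks the last vowel of the stem — -u when the last vowel of the stem is a high vowel (*bili*, *ki*, *kutju*, *nahu*); -fef when the last vowel of the stem is a non-high vowel (*la*, *ihpe*).
Since the last vowel of *fiwi* is /i/ (a high vowel), it takes -u, giving *fiwiu*.
The last vowel of *ema* is /a/, which is a non-high vowel, so the suffix is -fef, giving *emafef*.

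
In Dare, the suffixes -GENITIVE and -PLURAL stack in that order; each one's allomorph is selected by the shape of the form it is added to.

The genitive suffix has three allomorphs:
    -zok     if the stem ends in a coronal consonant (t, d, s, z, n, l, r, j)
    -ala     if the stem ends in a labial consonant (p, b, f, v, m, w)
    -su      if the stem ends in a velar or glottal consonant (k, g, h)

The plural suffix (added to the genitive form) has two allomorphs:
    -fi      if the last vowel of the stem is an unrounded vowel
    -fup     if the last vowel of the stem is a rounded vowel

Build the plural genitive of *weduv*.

weduvalafi

Since the final consonant of *weduv* is /v/ (labial), it takes -ala, giving *weduvala*.
The genitive form *weduvala* — last vowel /a/ (an unrounded vowel) → -fi → *weduvalafi*.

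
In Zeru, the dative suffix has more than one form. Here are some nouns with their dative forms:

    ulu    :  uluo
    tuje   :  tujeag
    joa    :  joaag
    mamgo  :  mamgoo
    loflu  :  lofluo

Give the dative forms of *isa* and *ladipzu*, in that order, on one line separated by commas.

The pattern is rounding harmony: -o when the last vowel of the stem is a rounded vowel (*ulu*, *mamgo*, *loflu*); -ag when the last vowel of the stem is an unrounded vowel (*tuje*, *joa*).
*isa* — last vowel /a/ (an unrounded vowel) → -ag → *isaag*.
*ladipzu*: last vowel = /u/, a rounded vowel → -o → *ladipzuo*.

isaag, ladipzuo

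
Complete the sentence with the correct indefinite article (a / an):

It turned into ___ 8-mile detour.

The indefinite article is chosen by the initial *sound* of the following word, not its spelling.
The number *8* is spoken "eight", beginning with /eɪt/ — a vowel sound.
So the article is *an*: It turned into an 8-mile detour.

an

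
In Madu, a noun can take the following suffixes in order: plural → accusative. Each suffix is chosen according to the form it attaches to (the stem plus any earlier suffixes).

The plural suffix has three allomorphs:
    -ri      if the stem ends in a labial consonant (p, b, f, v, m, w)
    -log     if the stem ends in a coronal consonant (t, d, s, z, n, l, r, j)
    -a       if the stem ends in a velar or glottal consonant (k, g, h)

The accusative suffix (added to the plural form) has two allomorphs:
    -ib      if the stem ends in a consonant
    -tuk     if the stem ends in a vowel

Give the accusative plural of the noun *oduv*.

oduvrituk

Since the final consonant of *oduv* is /v/ (labial), it takes -ri, giving *oduvri*.
The plural form *oduvri*: final sound = /i/, a vowel → -tuk → *oduvrituk*.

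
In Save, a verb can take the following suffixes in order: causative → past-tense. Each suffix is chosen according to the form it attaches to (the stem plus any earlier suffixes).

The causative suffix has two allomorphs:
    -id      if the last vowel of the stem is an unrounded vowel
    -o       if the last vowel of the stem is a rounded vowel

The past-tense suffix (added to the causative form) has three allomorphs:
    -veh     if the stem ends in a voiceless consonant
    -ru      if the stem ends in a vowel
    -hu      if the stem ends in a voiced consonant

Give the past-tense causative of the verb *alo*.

Since the last vowel of *alo* is /o/ (a rounded vowel), it takes -o, giving *aloo*.
The final sound of the causative form *aloo* is /o/, which is a vowel, so the past-tense suffix is -ru, giving *alooru*.

alooru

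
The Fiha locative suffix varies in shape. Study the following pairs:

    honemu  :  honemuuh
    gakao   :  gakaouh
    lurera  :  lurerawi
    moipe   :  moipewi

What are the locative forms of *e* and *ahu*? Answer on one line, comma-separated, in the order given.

ewi, ahuuh

The suffix is conditioned by the last vowel: -uh when the last vowel of the stem is a rounded vowel (*honemu*, *gakao*); -wi when the last vowel of the stem is an unrounded vowel (*lurera*, *moipe*).
The last vowel of *e* is /e/, which is an unrounded vowel, so the suffix is -wi, giving *ewi*.
The last vowel of *ahu* is /u/, which is a rounded vowel, so the suffix is -uh, giving *ahuuh*.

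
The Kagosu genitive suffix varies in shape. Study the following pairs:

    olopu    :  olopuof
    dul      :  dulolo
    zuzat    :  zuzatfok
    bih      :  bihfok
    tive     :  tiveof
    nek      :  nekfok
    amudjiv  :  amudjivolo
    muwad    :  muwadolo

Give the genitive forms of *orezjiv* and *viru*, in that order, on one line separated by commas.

The alternation tracks the final sound of the stem — -fok when the stem ends in a voiceless consonant (*zuzat*, *bih*, *nek*); -olo when the stem ends in a voiced consonant (*dul*, *amudjiv*, *muwad*); -of when the stem ends in a vowel (*olopu*, *tive*).
*orezjiv* — final sound /v/ (a voiced consonant) → -olo → *orezjivolo*.
*viru* — final sound /u/ (a vowel) → -of → *viruof*.

orezjivolo, viruof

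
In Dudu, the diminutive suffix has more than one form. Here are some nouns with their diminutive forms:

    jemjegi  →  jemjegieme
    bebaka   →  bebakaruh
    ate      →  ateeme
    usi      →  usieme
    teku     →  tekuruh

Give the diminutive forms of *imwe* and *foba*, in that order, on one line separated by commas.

imweeme, fobaruh

Looking at the last vowel of each stem: -eme when the last vowel of the stem is a front vowel (*jemjegi*, *ate*, *usi*); -ruh when the last vowel of the stem is a back vowel (*bebaka*, *teku*).
*imwe* — last vowel /e/ (a front vowel) → -eme → *imweeme*.
*foba*: last vowel = /a/, a back vowel → -ruh → *fobaruh*.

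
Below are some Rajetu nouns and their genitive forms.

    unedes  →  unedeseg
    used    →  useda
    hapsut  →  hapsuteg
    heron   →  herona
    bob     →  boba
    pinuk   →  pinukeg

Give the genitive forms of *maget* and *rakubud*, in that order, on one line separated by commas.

mageteg, rakubuda

The suffix is conditioned by the final consonant: -eg when the stem ends in a voiceless consonant (*unedes*, *hapsut*, *pinuk*); -a when the stem ends in a voiced consonant (*used*, *heron*, *bob*).
*maget*: final consonant = /t/, voiceless → -eg → *mageteg*.
The final consonant of *rakubud* is /d/, which is voiced, so the suffix is -a, giving *rakubuda*.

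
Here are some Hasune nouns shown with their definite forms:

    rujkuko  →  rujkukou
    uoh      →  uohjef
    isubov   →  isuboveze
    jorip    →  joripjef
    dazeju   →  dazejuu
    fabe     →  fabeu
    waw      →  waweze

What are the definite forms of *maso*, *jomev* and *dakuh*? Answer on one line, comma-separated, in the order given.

The alternation tracks the final sound of the stem — -jef when the stem ends in a voiceless consonant (*uoh*, *jorip*); -eze when the stem ends in a voiced consonant (*isubov*, *waw*); -u when the stem ends in a vowel (*rujkuko*, *dazeju*, *fabe*).
The final sound of *maso* is /o/, which is a vowel, so the suffix is -u, giving *masou*.
Since the final sound of *jomev* is /v/ (a voiced consonant), it takes -eze, giving *jomeveze*.
*dakuh*: final sound = /h/, a voiceless consonant → -jef → *dakuhjef*.

masou, jomeveze, dakuhjef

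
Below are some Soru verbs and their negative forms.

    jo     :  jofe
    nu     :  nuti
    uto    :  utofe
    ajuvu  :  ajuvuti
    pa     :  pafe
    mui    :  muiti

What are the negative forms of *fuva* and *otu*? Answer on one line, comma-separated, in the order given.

Looking at the last vowel of each stem: -ti when the last vowel of the stem is a high vowel (*nu*, *ajuvu*, *mui*); -fe when the last vowel of the stem is a non-high vowel (*jo*, *uto*, *pa*).
Since the last vowel of *fuva* is /a/ (a non-high vowel), it takes -fe, giving *fuvafe*.
*otu*: last vowel = /u/, a high vowel → -ti → *otuti*.

fuvafe, otuti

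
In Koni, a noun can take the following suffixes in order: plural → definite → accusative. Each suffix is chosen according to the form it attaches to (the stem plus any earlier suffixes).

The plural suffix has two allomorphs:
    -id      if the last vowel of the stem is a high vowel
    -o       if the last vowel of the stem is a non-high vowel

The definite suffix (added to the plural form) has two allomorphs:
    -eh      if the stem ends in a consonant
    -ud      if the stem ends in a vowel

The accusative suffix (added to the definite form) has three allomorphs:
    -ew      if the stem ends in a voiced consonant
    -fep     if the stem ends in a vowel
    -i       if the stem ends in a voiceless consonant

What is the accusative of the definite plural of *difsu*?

difsuidehi

*difsu*: last vowel = /u/, a high vowel → -id → *difsuid*.
The plural form *difsuid* — final sound /d/ (a consonant) → -eh → *difsuideh*.
The definite form *difsuideh*: final sound = /h/, a voiceless consonant → -i → *difsuidehi*.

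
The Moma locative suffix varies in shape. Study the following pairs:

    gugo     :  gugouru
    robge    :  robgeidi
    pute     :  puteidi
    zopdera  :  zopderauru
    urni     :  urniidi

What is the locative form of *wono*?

The pattern is front/back vowel harmony: -idi when the last vowel of the stem is a front vowel (*robge*, *pute*, *urni*); -uru when the last vowel of the stem is a back vowel (*gugo*, *zopdera*).
Since the last vowel of *wono* is /o/ (a back vowel), it takes -uru, giving *wonouru*.

wonouru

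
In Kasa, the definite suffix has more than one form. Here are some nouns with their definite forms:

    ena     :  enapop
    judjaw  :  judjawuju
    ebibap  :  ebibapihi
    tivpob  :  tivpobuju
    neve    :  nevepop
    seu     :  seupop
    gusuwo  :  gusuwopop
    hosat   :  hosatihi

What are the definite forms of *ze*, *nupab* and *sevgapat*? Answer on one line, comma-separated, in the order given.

The alternation tracks the final sound of the stem — -ihi when the stem ends in a voiceless consonant (*ebibap*, *hosat*); -uju when the stem ends in a voiced consonant (*judjaw*, *tivpob*); -pop when the stem ends in a vowel (*ena*, *neve*, *seu*, *gusuwo*).
*ze* — final sound /e/ (a vowel) → -pop → *zepop*.
*nupab*: final sound = /b/, a voiced consonant → -uju → *nupabuju*.
Since the final sound of *sevgapat* is /t/ (a voiceless consonant), it takes -ihi, giving *sevgapatihi*.

zepop, nupabuju, sevgapatihi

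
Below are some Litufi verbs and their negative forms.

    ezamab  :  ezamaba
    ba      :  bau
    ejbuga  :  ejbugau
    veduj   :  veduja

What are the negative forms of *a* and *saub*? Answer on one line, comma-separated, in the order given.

The pattern is consonant vs. vowel: -a when the stem ends in a consonant (*ezamab*, *veduj*); -u when the stem ends in a vowel (*ba*, *ejbuga*).
The final sound of *a* is /a/, which is a vowel, so the suffix is -u, giving *au*.
Since the final sound of *saub* is /b/ (a consonant), it takes -a, giving *sauba*.

au, sauba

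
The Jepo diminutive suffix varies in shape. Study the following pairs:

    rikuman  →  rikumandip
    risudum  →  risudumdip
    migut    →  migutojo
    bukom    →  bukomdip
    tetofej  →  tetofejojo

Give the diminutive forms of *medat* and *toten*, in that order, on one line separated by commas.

The alternation tracks the final consonant of the stem — -dip when the stem ends in a nasal (*rikuman*, *risudum*, *bukom*); -ojo when the stem ends in a non-nasal consonant (*migut*, *tetofej*).
*medat* — final consonant /t/ (non-nasal) → -ojo → *medatojo*.
Since the final consonant of *toten* is /n/ (a nasal), it takes -dip, giving *totendip*.

medatojo, totendip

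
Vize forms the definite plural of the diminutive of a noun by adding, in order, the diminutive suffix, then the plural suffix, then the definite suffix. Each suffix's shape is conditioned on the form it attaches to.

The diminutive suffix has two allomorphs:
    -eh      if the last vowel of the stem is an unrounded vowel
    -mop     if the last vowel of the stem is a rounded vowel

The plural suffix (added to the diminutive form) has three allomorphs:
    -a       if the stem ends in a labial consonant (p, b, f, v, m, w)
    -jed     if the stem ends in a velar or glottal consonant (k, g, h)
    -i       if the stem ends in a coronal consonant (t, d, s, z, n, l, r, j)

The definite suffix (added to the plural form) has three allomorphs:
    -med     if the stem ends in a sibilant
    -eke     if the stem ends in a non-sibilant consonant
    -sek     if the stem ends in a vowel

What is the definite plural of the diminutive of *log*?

*log* — last vowel /o/ (a rounded vowel) → -mop → *logmop*.
The diminutive form *logmop*: final consonant = /p/, labial → -a → *logmopa*.
The plural form *logmopa* — final sound /a/ (a vowel) → -sek → *logmopasek*.

logmopasek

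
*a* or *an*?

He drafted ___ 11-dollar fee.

an

The indefinite article is chosen by the initial *sound* of the following word, not its spelling.
The number *11* is spoken "eleven", beginning with /ɪˈlɛvən/ — a vowel sound.
So the article is *an*: He drafted an 11-dollar fee.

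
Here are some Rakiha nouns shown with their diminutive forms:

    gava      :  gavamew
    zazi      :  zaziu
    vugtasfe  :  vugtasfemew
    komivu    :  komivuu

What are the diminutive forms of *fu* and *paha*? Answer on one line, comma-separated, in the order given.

The pattern is height harmony: -u when the last vowel of the stem is a high vowel (*zazi*, *komivu*); -mew when the last vowel of the stem is a non-high vowel (*gava*, *vugtasfe*).
Since the last vowel of *fu* is /u/ (a high vowel), it takes -u, giving *fuu*.
The last vowel of *paha* is /a/, which is a non-high vowel, so the suffix is -mew, giving *pahamew*.

fuu, pahamew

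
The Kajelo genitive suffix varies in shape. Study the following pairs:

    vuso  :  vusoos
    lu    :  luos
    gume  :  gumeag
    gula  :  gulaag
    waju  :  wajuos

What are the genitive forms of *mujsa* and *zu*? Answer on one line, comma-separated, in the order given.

Looking at the last vowel of each stem: -os when the last vowel of the stem is a rounded vowel (*vuso*, *lu*, *waju*); -ag when the last vowel of the stem is an unrounded vowel (*gume*, *gula*).
Since the last vowel of *mujsa* is /a/ (an unrounded vowel), it takes -ag, giving *mujsaag*.
Since the last vowel of *zu* is /u/ (a rounded vowel), it takes -os, giving *zuos*.

mujsaag, zuos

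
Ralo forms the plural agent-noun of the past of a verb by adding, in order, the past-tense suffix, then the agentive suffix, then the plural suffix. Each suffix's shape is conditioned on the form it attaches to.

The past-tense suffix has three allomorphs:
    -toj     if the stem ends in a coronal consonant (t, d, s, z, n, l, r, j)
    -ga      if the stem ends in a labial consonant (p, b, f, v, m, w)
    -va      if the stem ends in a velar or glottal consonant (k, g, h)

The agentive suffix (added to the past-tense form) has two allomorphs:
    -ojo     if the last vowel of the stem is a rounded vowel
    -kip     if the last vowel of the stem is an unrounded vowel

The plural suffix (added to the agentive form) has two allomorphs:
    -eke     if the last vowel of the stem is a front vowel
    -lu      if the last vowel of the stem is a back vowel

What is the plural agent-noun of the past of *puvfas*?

puvfastojojolu

*puvfas*: final consonant = /s/, coronal → -toj → *puvfastoj*.
Since the last vowel of the past-tense form *puvfastoj* is /o/ (a rounded vowel), it takes -ojo, giving *puvfastojojo*.
The agentive form *puvfastojojo* — last vowel /o/ (a back vowel) → -lu → *puvfastojojolu*.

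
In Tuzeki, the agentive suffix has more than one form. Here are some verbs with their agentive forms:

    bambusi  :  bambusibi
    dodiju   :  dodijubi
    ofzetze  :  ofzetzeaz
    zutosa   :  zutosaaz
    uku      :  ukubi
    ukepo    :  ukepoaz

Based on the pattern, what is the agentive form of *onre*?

onreaz

The alternation tracks the last vowel of the stem — -bi when the last vowel of the stem is a high vowel (*bambusi*, *dodiju*, *uku*); -az when the last vowel of the stem is a non-high vowel (*ofzetze*, *zutosa*, *ukepo*).
The last vowel of *onre* is /e/, which is a non-high vowel, so the suffix is -az, giving *onreaz*.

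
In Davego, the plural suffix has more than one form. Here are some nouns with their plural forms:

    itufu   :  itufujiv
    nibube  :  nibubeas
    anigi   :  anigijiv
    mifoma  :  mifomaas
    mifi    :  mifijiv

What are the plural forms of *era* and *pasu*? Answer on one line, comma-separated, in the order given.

eraas, pasujiv

The pattern is height harmony: -jiv when the last vowel of the stem is a high vowel (*itufu*, *anigi*, *mifi*); -as when the last vowel of the stem is a non-high vowel (*nibube*, *mifoma*).
The last vowel of *era* is /a/, which is a non-high vowel, so the suffix is -as, giving *eraas*.
*pasu*: last vowel = /u/, a high vowel → -jiv → *pasujiv*.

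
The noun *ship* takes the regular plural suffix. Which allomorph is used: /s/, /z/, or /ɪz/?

/s/

The stem *ship* ends in a voiceless non-sibilant consonant.
The plural suffix surfaces as /ɪz/ after sibilants, /s/ after other voiceless consonants, and /z/ after other voiced sounds.
So the plural -s on *ship* is pronounced /s/.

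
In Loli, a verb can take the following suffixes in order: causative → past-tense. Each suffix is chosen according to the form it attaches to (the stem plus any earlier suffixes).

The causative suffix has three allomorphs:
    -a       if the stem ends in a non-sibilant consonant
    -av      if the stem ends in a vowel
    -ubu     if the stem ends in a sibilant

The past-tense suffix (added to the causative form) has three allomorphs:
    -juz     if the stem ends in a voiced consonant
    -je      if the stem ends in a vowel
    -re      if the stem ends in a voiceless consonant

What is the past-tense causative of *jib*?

jibaje

Since the final sound of *jib* is /b/ (a non-sibilant consonant), it takes -a, giving *jiba*.
The final sound of the causative form *jiba* is /a/, which is a vowel, so the past-tense suffix is -je, giving *jibaje*.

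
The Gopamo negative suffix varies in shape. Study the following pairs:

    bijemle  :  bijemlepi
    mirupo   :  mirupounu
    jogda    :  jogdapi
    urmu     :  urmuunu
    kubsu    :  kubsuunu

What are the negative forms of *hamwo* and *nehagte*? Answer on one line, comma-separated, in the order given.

The suffix is conditioned by the last vowel: -unu when the last vowel of the stem is a rounded vowel (*mirupo*, *urmu*, *kubsu*); -pi when the last vowel of the stem is an unrounded vowel (*bijemle*, *jogda*).
Since the last vowel of *hamwo* is /o/ (a rounded vowel), it takes -unu, giving *hamwounu*.
The last vowel of *nehagte* is /e/, which is an unrounded vowel, so the suffix is -pi, giving *nehagtepi*.

hamwounu, nehagtepi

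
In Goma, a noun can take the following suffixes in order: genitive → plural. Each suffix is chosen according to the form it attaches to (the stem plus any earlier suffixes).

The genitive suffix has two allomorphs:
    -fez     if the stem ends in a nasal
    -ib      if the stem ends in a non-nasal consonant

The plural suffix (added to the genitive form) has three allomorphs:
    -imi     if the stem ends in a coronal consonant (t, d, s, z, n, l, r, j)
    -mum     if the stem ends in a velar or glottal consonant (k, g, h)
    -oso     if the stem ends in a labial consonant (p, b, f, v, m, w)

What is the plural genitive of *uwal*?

Since the final consonant of *uwal* is /l/ (non-nasal), it takes -ib, giving *uwalib*.
The genitive form *uwalib* — final consonant /b/ (labial) → -oso → *uwaliboso*.

uwaliboso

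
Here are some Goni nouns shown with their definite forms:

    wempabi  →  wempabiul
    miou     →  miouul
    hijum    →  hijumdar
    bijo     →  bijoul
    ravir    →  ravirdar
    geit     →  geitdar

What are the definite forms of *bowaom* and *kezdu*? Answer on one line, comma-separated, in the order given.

bowaomdar, kezduul

The alternation tracks the final sound of the stem — -dar when the stem ends in a consonant (*hijum*, *ravir*, *geit*); -ul when the stem ends in a vowel (*wempabi*, *miou*, *bijo*).
The final sound of *bowaom* is /m/, which is a consonant, so the suffix is -dar, giving *bowaomdar*.
The final sound of *kezdu* is /u/, which is a vowel, so the suffix is -ul, giving *kezduul*.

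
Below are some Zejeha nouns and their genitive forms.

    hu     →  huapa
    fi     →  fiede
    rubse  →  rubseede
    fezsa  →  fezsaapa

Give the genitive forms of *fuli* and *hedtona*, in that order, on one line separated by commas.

The suffix is conditioned by the last vowel: -ede when the last vowel of the stem is a front vowel (*fi*, *rubse*); -apa when the last vowel of the stem is a back vowel (*hu*, *fezsa*).
*fuli* — last vowel /i/ (a front vowel) → -ede → *fuliede*.
*hedtona* — last vowel /a/ (a back vowel) → -apa → *hedtonaapa*.

fuliede, hedtonaapa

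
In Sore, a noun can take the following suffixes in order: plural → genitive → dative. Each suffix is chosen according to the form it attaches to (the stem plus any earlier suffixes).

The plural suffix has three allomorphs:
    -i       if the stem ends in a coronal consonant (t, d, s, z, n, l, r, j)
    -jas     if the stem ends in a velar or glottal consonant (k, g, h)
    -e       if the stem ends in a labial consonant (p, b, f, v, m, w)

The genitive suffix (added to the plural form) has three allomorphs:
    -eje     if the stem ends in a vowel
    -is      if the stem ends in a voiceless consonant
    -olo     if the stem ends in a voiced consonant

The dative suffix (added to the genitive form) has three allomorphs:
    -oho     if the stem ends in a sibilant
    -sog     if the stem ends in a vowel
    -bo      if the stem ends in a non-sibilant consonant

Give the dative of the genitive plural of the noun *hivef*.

*hivef*: final consonant = /f/, labial → -e → *hivefe*.
Since the final sound of the plural form *hivefe* is /e/ (a vowel), it takes -eje, giving *hivefeeje*.
The final sound of the genitive form *hivefeeje* is /e/, which is a vowel, so the dative suffix is -sog, giving *hivefeejesog*.

hivefeejesog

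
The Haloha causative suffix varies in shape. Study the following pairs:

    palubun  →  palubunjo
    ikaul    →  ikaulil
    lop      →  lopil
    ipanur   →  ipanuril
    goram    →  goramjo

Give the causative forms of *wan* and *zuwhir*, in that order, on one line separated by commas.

wanjo, zuwhiril

The suffix is conditioned by the final consonant: -jo when the stem ends in a nasal (*palubun*, *goram*); -il when the stem ends in a non-nasal consonant (*ikaul*, *lop*, *ipanur*).
Since the final consonant of *wan* is /n/ (a nasal), it takes -jo, giving *wanjo*.
Since the final consonant of *zuwhir* is /r/ (non-nasal), it takes -il, giving *zuwhiril*.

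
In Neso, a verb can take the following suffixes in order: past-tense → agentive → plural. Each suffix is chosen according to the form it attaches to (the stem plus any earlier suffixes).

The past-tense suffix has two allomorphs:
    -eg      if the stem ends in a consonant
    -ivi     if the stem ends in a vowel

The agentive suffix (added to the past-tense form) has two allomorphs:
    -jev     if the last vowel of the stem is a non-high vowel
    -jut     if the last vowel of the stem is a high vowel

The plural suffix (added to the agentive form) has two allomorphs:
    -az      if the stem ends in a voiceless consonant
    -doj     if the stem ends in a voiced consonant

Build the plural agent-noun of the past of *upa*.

Since the final sound of *upa* is /a/ (a vowel), it takes -ivi, giving *upaivi*.
Since the last vowel of the past-tense form *upaivi* is /i/ (a high vowel), it takes -jut, giving *upaivijut*.
The final consonant of the agentive form *upaivijut* is /t/, which is voiceless, so the plural suffix is -az, giving *upaivijutaz*.

upaivijutaz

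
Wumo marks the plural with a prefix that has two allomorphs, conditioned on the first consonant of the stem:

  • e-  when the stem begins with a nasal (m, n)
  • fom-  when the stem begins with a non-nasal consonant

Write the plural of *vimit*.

*vimit* — first consonant /v/ (non-nasal) → fom- → *fomvimit*.

fomvimit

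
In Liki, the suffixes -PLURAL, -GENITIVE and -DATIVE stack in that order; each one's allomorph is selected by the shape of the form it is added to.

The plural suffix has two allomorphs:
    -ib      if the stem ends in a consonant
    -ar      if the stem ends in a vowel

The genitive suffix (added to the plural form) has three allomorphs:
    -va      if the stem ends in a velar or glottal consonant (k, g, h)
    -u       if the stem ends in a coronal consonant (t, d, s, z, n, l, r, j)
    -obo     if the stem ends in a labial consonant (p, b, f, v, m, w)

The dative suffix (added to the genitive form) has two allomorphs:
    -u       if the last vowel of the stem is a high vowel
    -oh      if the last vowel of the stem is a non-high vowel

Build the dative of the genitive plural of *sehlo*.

sehloaruu

*sehlo*: final sound = /o/, a vowel → -ar → *sehloar*.
The final consonant of the plural form *sehloar* is /r/, which is coronal, so the genitive suffix is -u, giving *sehloaru*.
The last vowel of the genitive form *sehloaru* is /u/, which is a high vowel, so the dative suffix is -u, giving *sehloaruu*.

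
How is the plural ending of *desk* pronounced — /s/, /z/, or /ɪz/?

The stem *desk* ends in a voiceless non-sibilant consonant.
The plural suffix surfaces as /ɪz/ after sibilants, /s/ after other voiceless consonants, and /z/ after other voiced sounds.
So the plural -s on *desk* is pronounced /s/.

/s/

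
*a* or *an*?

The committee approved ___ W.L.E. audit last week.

a

The indefinite article is chosen by the initial *sound* of the following word, not its spelling.
The initialism *W.L.E.* is read letter by letter; the first letter, W, is pronounced /ˈdʌbəl.juː/, which begins with a consonant sound.
So the article is *a*: The committee approved a W.L.E. audit last week.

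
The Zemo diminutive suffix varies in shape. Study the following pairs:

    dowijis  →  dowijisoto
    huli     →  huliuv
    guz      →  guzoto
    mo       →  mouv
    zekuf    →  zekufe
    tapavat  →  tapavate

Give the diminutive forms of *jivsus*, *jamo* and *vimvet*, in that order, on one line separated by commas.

The alternation tracks the final sound of the stem — -oto when the stem ends in a sibilant (*dowijis*, *guz*); -e when the stem ends in a non-sibilant consonant (*zekuf*, *tapavat*); -uv when the stem ends in a vowel (*huli*, *mo*).
Since the final sound of *jivsus* is /s/ (a sibilant), it takes -oto, giving *jivsusoto*.
*jamo*: final sound = /o/, a vowel → -uv → *jamouv*.
*vimvet*: final sound = /t/, a non-sibilant consonant → -e → *vimvete*.

jivsusoto, jamouv, vimvete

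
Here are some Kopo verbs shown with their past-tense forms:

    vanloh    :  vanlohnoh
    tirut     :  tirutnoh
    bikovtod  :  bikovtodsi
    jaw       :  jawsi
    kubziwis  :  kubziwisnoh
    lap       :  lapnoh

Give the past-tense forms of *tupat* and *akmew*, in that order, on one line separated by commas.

tupatnoh, akmewsi

The pattern is voicing of the final consonant: -noh when the stem ends in a voiceless consonant (*vanloh*, *tirut*, *kubziwis*, *lap*); -si when the stem ends in a voiced consonant (*bikovtod*, *jaw*).
*tupat*: final consonant = /t/, voiceless → -noh → *tupatnoh*.
*akmew* — final consonant /w/ (voiced) → -si → *akmewsi*.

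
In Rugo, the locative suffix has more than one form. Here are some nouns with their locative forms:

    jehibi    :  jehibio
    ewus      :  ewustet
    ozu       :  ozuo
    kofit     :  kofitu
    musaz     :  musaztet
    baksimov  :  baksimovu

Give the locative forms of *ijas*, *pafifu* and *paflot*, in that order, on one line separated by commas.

The suffix is conditioned by the final sound: -tet when the stem ends in a sibilant (*ewus*, *musaz*); -u when the stem ends in a non-sibilant consonant (*kofit*, *baksimov*); -o when the stem ends in a vowel (*jehibi*, *ozu*).
The final sound of *ijas* is /s/, which is a sibilant, so the suffix is -tet, giving *ijastet*.
*pafifu*: final sound = /u/, a vowel → -o → *pafifuo*.
*paflot*: final sound = /t/, a non-sibilant consonant → -u → *paflotu*.

ijastet, pafifuo, paflotu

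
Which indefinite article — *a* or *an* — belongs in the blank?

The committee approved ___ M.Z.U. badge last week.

an

The indefinite article is chosen by the initial *sound* of the following word, not its spelling.
The initialism *M.Z.U.* is read letter by letter; the first letter, M, is pronounced /ɛm/, which begins with a vowel sound.
So the article is *an*: The committee approved an M.Z.U. badge last week.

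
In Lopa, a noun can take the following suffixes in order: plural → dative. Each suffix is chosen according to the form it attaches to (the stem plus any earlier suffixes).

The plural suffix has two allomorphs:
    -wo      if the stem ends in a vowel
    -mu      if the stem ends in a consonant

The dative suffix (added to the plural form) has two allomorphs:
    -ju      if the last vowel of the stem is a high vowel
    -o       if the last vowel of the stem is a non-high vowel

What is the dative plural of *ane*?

Since the final sound of *ane* is /e/ (a vowel), it takes -wo, giving *anewo*.
Since the last vowel of the plural form *anewo* is /o/ (a non-high vowel), it takes -o, giving *anewoo*.

anewoo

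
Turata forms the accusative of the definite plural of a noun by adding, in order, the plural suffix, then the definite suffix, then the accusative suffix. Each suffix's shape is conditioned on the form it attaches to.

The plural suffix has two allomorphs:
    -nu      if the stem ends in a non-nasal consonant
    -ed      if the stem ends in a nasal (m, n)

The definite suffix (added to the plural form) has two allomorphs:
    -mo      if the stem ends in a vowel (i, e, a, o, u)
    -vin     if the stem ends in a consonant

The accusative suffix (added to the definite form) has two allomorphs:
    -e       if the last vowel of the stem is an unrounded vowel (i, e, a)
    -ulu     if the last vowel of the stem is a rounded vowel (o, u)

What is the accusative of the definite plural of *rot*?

Since the final consonant of *rot* is /t/ (non-nasal), it takes -nu, giving *rotnu*.
The final sound of the plural form *rotnu* is /u/, which is a vowel, so the definite suffix is -mo, giving *rotnumo*.
The last vowel of the definite form *rotnumo* is /o/, which is a rounded vowel, so the accusative suffix is -ulu, giving *rotnumoulu*.

rotnumoulu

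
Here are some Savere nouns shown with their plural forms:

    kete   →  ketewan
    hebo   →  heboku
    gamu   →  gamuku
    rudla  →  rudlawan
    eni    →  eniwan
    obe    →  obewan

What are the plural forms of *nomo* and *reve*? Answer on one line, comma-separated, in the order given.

The pattern is rounding harmony: -ku when the last vowel of the stem is a rounded vowel (*hebo*, *gamu*); -wan when the last vowel of the stem is an unrounded vowel (*kete*, *rudla*, *eni*, *obe*).
Since the last vowel of *nomo* is /o/ (a rounded vowel), it takes -ku, giving *nomoku*.
The last vowel of *reve* is /e/, which is an unrounded vowel, so the suffix is -wan, giving *revewan*.

nomoku, revewan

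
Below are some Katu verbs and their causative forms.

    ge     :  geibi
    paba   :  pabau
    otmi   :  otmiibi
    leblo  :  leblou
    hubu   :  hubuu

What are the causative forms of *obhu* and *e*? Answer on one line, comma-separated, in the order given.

Looking at the last vowel of each stem: -ibi when the last vowel of the stem is a front vowel (*ge*, *otmi*); -u when the last vowel of the stem is a back vowel (*paba*, *leblo*, *hubu*).
Since the last vowel of *obhu* is /u/ (a back vowel), it takes -u, giving *obhuu*.
Since the last vowel of *e* is /e/ (a front vowel), it takes -ibi, giving *eibi*.

obhuu, eibi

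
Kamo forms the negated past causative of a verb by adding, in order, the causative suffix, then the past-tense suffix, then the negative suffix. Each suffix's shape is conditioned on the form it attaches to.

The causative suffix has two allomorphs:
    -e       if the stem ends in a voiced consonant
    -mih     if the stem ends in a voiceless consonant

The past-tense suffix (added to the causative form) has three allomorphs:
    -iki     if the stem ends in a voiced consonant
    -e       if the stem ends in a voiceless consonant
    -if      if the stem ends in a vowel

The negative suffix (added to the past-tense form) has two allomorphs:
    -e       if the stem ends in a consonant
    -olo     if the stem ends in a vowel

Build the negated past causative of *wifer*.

wifereife

The final consonant of *wifer* is /r/, which is voiced, so the causative suffix is -e, giving *wifere*.
Since the final sound of the causative form *wifere* is /e/ (a vowel), it takes -if, giving *wifereif*.
The past-tense form *wifereif*: final sound = /f/, a consonant → -e → *wifereife*.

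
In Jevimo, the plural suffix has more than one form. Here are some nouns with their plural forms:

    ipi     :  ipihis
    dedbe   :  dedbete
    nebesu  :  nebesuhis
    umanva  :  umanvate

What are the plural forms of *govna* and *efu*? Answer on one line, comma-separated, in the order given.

The pattern is height harmony: -his when the last vowel of the stem is a high vowel (*ipi*, *nebesu*); -te when the last vowel of the stem is a non-high vowel (*dedbe*, *umanva*).
*govna*: last vowel = /a/, a non-high vowel → -te → *govnate*.
*efu* — last vowel /u/ (a high vowel) → -his → *efuhis*.

govnate, efuhis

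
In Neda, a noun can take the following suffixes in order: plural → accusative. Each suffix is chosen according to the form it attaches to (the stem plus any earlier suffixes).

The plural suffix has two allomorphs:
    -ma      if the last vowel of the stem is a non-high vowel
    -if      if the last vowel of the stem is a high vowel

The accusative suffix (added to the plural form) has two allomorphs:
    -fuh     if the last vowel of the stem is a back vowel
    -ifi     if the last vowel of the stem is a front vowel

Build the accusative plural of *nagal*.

nagalmafuh

*nagal*: last vowel = /a/, a non-high vowel → -ma → *nagalma*.
The plural form *nagalma*: last vowel = /a/, a back vowel → -fuh → *nagalmafuh*.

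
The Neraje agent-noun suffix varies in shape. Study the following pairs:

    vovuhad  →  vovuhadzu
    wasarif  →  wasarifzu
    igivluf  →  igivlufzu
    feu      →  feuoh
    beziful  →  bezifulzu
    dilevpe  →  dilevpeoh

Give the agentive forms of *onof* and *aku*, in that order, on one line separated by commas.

onofzu, akuoh

The suffix is conditioned by the final sound: -zu when the stem ends in a consonant (*vovuhad*, *wasarif*, *igivluf*, *beziful*); -oh when the stem ends in a vowel (*feu*, *dilevpe*).
Since the final sound of *onof* is /f/ (a consonant), it takes -zu, giving *onofzu*.
*aku*: final sound = /u/, a vowel → -oh → *akuoh*.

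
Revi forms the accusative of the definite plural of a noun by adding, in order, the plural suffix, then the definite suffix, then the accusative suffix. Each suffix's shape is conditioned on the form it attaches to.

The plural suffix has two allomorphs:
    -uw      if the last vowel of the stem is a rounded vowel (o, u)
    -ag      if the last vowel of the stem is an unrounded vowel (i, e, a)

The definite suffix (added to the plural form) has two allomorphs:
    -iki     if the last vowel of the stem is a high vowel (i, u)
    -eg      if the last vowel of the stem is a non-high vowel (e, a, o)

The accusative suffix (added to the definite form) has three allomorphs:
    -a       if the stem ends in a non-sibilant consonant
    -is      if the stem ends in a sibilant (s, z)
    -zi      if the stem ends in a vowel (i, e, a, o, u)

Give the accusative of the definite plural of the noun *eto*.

etouwikizi

The last vowel of *eto* is /o/, which is a rounded vowel, so the plural suffix is -uw, giving *etouw*.
The plural form *etouw* — last vowel /u/ (a high vowel) → -iki → *etouwiki*.
The definite form *etouwiki* — final sound /i/ (a vowel) → -zi → *etouwikizi*.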